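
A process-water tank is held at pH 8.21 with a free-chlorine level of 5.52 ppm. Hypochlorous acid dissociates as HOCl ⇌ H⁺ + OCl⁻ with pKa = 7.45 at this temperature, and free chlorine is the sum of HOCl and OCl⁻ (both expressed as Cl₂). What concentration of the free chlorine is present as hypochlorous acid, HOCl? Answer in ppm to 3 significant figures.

[OCl⁻]/[HOCl] = 10^(pH − pKa) = 10^(8.21 − 7.45) = 10^0.76 = 5.754.
Fraction as HOCl = 1 / (1 + 5.754) = 0.1481.
HOCl = 0.1481 × 5.52 ppm = 0.8172 ppm.

0.817 ppm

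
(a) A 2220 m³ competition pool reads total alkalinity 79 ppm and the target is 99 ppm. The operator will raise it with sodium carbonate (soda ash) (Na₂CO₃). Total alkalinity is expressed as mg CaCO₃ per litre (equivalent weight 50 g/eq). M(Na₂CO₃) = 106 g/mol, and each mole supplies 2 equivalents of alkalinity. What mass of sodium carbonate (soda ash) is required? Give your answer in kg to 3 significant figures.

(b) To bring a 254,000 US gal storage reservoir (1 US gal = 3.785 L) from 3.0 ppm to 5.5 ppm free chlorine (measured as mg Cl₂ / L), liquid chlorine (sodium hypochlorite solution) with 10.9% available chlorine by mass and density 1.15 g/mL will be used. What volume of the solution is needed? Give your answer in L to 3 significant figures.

(a) 47.1 kg; (b) 19.2 L

(a) Volume: 2220 m³ = 2,220,000 L.
(a) Alkalinity to add: (99 − 79) = 20 mg/L as CaCO₃ × 2,220,000 L = 44,400 g as CaCO₃.
(a) Equivalents: 44,400 g ÷ 50 g/eq = 888 eq.
(a) Each mole of Na₂CO₃ supplies 2 eq, so 888 / 2 = 444 mol.
(a) Mass: 444 mol × 106 g/mol = 47,060 g.

(b) Volume: 254,000 US gal × 3.785 L/gal = 961,390 L.
(b) Chlorine deficit: 5.5 − 3.0 = 2.5 ppm = 2.5 mg/L as Cl₂.
(b) Cl₂ equivalent needed: 2.5 mg/L × 961,390 L = 2,403,000 mg = 2403 g.
(b) Product at 10.9% available chlorine: 2403 / 0.109 = 22,050 g.
(b) Volume at density 1.15 g/mL: 22,050 g ÷ 1.15 g/mL = 19,170 mL.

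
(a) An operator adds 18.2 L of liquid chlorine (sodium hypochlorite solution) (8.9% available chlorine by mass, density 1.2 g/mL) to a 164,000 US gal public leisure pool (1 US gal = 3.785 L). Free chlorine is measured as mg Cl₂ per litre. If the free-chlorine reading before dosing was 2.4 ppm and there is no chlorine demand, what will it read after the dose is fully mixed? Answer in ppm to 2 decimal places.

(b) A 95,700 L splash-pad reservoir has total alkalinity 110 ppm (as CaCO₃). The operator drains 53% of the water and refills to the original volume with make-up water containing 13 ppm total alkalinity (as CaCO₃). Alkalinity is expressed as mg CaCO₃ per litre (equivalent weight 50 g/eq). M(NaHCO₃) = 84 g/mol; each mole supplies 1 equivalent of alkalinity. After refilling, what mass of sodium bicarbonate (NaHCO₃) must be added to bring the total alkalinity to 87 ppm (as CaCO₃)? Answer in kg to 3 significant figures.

(a) Volume: 164,000 US gal × 3.785 L/gal = 620,740 L.
(a) Mass of solution: 18.2 L × 1000 mL/L × 1.2 g/mL = 21,840 g.
(a) Available chlorine delivered: 21,840 g × 0.089 = 1944 g as Cl₂.
(a) Concentration rise: 1944 g / 620,740 L = 3.131 mg/L = 3.13 ppm.
(a) Final FC: 2.4 + 3.13 = 5.53 ppm.

(b) After draining 53% and refilling: 110 × 0.47 + 13 × 0.53 = 58.59 ppm.
(b) Deficit to target: 87 − 58.59 = 28.41 mg/L.
(b) As CaCO₃: 28.41 mg/L × 95,700 L = 2719 g; ÷ 50 g/eq ÷ 1 = 54.38 mol NaHCO₃.
(b) Mass: 54.38 × 84 = 4568 g.

(a) 5.53 ppm; (b) 4.57 kg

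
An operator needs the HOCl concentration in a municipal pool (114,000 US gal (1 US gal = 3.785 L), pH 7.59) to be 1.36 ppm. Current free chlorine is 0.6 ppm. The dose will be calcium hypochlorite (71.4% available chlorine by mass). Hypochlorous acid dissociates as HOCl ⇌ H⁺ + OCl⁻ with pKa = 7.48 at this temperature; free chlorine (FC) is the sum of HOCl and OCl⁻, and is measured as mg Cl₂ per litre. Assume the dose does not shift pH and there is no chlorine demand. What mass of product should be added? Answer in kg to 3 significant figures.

1.52 kg

Volume: 114,000 US gal × 3.785 L/gal = 431,490 L.
[OCl⁻]/[HOCl] = 10^(pH − pKa) = 10^(7.59 − 7.48) = 1.288; fraction as HOCl = 1/(1 + 1.288) = 0.437.
Free chlorine required for 1.36 ppm HOCl: 1.36 / 0.437 = 3.112 ppm.
FC to add: 3.112 − 0.6 = 2.512 mg/L as Cl₂.
Cl₂ equivalent: 2.512 mg/L × 431,490 L = 1084 g.
Product at 71.4% available Cl: 1084 / 0.714 = 1518 g.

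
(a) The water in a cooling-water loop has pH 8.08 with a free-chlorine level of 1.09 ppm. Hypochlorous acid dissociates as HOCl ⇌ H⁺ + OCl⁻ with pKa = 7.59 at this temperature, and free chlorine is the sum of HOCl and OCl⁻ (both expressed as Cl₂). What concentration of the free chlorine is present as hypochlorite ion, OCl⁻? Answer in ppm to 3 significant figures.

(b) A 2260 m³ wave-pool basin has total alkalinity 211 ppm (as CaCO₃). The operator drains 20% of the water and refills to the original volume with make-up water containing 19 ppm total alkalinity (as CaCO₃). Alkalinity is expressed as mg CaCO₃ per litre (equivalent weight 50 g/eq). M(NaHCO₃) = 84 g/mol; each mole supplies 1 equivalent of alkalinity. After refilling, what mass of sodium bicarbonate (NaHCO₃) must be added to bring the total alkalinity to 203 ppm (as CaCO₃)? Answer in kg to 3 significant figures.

(a) 0.824 ppm; (b) 115 kg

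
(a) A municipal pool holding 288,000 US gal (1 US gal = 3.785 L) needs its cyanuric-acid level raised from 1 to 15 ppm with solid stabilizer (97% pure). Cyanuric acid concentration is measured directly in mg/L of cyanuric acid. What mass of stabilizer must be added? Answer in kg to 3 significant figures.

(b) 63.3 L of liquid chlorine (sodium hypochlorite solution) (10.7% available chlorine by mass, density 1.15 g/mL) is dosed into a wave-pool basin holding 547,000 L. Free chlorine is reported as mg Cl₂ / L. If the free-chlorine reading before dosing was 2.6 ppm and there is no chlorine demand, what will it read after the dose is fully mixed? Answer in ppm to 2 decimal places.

(a) Volume: 288,000 US gal × 3.785 L/gal = 1,090,080 L.
(a) CYA to add: (15 − 1) = 14 mg/L × 1,090,080 L = 15,260 g cyanuric acid.
(a) At 97% purity: 15,260 / 0.97 = 15,730 g product.

(b) Mass of solution: 63.3 L × 1000 mL/L × 1.15 g/mL = 72,800 g.
(b) Available chlorine delivered: 72,800 g × 0.107 = 7789 g as Cl₂.
(b) Concentration rise: 7789 g / 547,000 L = 14.24 mg/L = 14.24 ppm.
(b) Final FC: 2.6 + 14.24 = 16.84 ppm.

(a) 15.7 kg; (b) 16.84 ppm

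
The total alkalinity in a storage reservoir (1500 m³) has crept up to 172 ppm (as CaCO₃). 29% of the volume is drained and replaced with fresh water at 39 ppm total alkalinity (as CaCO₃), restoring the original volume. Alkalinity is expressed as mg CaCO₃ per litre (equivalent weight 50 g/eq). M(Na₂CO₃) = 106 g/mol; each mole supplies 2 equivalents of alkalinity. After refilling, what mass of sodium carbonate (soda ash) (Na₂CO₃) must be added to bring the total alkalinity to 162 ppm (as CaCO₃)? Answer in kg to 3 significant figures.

Volume: 1500 m³ = 1,500,000 L.
After draining 29% and refilling: 172 × 0.71 + 39 × 0.29 = 133.43 ppm.
Deficit to target: 162 − 133.43 = 28.57 mg/L.
As CaCO₃: 28.57 mg/L × 1,500,000 L = 42,860 g; ÷ 50 g/eq ÷ 2 = 428.6 mol Na₂CO₃.
Mass: 428.6 × 106 = 45,430 g.

45.4 kg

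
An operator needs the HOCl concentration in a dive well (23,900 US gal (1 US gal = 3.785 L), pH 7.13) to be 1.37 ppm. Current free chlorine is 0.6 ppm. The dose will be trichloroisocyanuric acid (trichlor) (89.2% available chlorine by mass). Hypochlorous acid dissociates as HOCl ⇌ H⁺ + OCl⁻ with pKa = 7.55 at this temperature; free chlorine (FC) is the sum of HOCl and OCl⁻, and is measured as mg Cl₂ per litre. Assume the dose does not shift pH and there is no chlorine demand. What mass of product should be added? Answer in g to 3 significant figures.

Volume: 23,900 US gal × 3.785 L/gal = 90,462 L.
[OCl⁻]/[HOCl] = 10^(pH − pKa) = 10^(7.13 − 7.55) = 0.3802; fraction as HOCl = 1/(1 + 0.3802) = 0.7245.
Free chlorine required for 1.37 ppm HOCl: 1.37 / 0.7245 = 1.891 ppm.
FC to add: 1.891 − 0.6 = 1.291 mg/L as Cl₂.
Cl₂ equivalent: 1.291 mg/L × 90,462 L = 116.8 g.
Product at 89.2% available Cl: 116.8 / 0.892 = 130.9 g.

131 g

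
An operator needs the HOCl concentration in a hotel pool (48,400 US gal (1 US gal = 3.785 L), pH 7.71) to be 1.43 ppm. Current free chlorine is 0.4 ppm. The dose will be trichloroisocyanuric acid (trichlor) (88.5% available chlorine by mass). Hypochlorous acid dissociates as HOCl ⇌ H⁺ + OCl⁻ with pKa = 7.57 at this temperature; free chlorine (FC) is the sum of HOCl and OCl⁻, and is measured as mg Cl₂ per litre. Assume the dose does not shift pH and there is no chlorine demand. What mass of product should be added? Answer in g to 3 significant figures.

Volume: 48,400 US gal × 3.785 L/gal = 183,194 L.
[OCl⁻]/[HOCl] = 10^(pH − pKa) = 10^(7.71 − 7.57) = 1.38; fraction as HOCl = 1/(1 + 1.38) = 0.4201.
Free chlorine required for 1.43 ppm HOCl: 1.43 / 0.4201 = 3.404 ppm.
FC to add: 3.404 − 0.4 = 3.004 mg/L as Cl₂.
Cl₂ equivalent: 3.004 mg/L × 183,194 L = 550.3 g.
Product at 88.5% available Cl: 550.3 / 0.885 = 621.8 g.

622 g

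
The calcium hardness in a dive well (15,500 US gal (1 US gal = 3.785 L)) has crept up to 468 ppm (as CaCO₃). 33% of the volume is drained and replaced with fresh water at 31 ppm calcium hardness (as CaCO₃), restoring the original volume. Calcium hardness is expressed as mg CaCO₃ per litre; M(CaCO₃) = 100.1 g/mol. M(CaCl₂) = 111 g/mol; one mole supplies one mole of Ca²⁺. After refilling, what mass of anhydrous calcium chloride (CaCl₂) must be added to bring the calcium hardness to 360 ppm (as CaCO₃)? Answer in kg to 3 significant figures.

Volume: 15,500 US gal × 3.785 L/gal = 58,668 L.
After draining 33% and refilling: 468 × 0.67 + 31 × 0.33 = 323.79 ppm.
Deficit to target: 360 − 323.79 = 36.21 mg/L.
As CaCO₃: 36.21 mg/L × 58,668 L = 2124 g; ÷ 100.1 = 21.22 mol Ca²⁺.
Mass: 21.22 × 111 = 2356 g.

2.36 kg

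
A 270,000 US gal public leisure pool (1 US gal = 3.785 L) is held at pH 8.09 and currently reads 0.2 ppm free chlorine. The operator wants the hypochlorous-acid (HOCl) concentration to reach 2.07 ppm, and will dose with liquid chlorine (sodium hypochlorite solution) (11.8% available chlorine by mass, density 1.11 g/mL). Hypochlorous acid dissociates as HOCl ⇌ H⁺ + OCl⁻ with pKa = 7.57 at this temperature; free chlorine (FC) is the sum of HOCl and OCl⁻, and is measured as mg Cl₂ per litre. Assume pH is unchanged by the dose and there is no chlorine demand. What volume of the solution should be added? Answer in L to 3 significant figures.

Volume: 270,000 US gal × 3.785 L/gal = 1,021,950 L.
[OCl⁻]/[HOCl] = 10^(pH − pKa) = 10^(8.09 − 7.57) = 3.311; fraction as HOCl = 1/(1 + 3.311) = 0.2319.
Free chlorine required for 2.07 ppm HOCl: 2.07 / 0.2319 = 8.924 ppm.
FC to add: 8.924 − 0.2 = 8.724 mg/L as Cl₂.
Cl₂ equivalent: 8.724 mg/L × 1,021,950 L = 8916 g.
Product at 11.8% available Cl: 8916 / 0.118 = 75,560 g.
Volume: 75,560 g ÷ 1.11 g/mL = 68,070 mL.

68.1 L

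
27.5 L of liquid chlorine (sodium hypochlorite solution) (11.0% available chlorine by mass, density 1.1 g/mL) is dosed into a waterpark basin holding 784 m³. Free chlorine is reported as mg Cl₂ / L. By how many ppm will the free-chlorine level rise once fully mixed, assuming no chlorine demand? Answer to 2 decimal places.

4.24 ppm

Volume: 784 m³ = 784,000 L.
Mass of solution: 27.5 L × 1000 mL/L × 1.1 g/mL = 30,250 g.
Available chlorine delivered: 30,250 g × 0.11 = 3328 g as Cl₂.
Concentration rise: 3328 g / 784,000 L = 4.244 mg/L = 4.24 ppm.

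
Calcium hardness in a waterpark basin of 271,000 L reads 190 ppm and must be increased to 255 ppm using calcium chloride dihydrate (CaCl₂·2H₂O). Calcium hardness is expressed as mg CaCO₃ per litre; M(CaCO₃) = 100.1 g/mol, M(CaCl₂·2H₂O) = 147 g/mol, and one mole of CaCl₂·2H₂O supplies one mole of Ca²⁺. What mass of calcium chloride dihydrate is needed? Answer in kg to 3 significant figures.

Hardness to add: (255 − 190) = 65 mg/L as CaCO₃ × 271,000 L = 17,620 g as CaCO₃.
Moles of Ca²⁺ (1 mol Ca²⁺ ≡ 1 mol CaCO₃): 17,620 / 100.1 g/mol = 176 mol.
Mass of CaCl₂·2H₂O: 176 × 147 = 25,870 g.

25.9 kg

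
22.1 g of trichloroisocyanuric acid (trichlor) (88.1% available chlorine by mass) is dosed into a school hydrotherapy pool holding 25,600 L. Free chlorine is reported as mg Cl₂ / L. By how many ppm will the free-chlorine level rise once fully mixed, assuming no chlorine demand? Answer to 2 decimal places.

Available chlorine delivered: 22.1 g × 0.881 = 19.47 g as Cl₂.
Concentration rise: 19.47 g / 25,600 L = 0.7606 mg/L = 0.76 ppm.

0.76 ppm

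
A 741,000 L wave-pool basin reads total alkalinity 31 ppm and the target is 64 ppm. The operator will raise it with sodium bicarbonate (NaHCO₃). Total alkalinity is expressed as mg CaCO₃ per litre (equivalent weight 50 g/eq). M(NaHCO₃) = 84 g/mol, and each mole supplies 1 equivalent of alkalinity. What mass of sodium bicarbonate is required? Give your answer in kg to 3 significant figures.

Alkalinity to add: (64 − 31) = 33 mg/L as CaCO₃ × 741,000 L = 24,450 g as CaCO₃.
Equivalents: 24,450 g ÷ 50 g/eq = 489.1 eq.
NaHCO₃ supplies 1 eq per mole → 489.1 mol.
Mass: 489.1 mol × 84 g/mol = 41,080 g.

41.1 kg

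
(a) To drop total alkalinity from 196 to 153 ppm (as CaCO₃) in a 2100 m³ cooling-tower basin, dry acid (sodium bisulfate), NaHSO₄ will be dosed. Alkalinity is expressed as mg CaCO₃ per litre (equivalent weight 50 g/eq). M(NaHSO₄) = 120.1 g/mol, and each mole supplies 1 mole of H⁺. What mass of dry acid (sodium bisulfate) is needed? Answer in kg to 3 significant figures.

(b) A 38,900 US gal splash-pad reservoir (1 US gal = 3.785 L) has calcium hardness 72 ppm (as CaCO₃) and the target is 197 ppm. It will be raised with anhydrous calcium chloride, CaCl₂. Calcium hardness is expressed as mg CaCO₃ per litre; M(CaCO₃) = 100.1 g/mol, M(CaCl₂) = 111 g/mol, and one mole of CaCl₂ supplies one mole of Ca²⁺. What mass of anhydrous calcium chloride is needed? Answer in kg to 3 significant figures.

(a) 217 kg; (b) 20.4 kg

(a) Volume: 2100 m³ = 2,100,000 L.
(a) Alkalinity to neutralize: (196 − 153) = 43 mg/L as CaCO₃ × 2,100,000 L = 90,300 g as CaCO₃.
(a) Equivalents of H⁺ required: 90,300 ÷ 50 g/eq = 1806 eq = 1806 mol NaHSO₄.
(a) Mass of NaHSO₄: 1806 × 120.1 = 216,900 g.

(b) Volume: 38,900 US gal × 3.785 L/gal = 147,236 L.
(b) Hardness to add: (197 − 72) = 125 mg/L as CaCO₃ × 147,236 L = 18,400 g as CaCO₃.
(b) Moles of Ca²⁺ (1 mol Ca²⁺ ≡ 1 mol CaCO₃): 18,400 / 100.1 g/mol = 183.9 mol.
(b) Mass of CaCl₂: 183.9 × 111 = 20,410 g.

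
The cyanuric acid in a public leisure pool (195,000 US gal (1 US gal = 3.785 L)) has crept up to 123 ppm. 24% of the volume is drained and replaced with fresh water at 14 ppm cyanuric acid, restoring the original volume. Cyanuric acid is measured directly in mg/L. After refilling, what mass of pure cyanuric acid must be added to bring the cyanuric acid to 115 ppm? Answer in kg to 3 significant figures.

Volume: 195,000 US gal × 3.785 L/gal = 738,075 L.
After draining 24% and refilling: 123 × 0.76 + 14 × 0.24 = 96.84 ppm.
Deficit to target: 115 − 96.84 = 18.16 mg/L.
Mass: 18.16 mg/L × 738,075 L = 13,400 g cyanuric acid.

13.4 kg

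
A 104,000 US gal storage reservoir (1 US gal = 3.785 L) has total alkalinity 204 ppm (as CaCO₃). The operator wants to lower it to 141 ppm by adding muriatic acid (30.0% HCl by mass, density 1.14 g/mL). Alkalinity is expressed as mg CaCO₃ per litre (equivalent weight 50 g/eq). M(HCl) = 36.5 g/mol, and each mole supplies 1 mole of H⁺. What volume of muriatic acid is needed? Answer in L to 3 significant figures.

52.9 L

Volume: 104,000 US gal × 3.785 L/gal = 393,640 L.
Alkalinity to neutralize: (204 − 141) = 63 mg/L as CaCO₃ × 393,640 L = 24,800 g as CaCO₃.
Equivalents of H⁺ required: 24,800 ÷ 50 g/eq = 496 eq = 496 mol HCl.
Mass of HCl: 496 × 36.5 = 18,100 g.
Mass of 30.0% solution: 18,100 / 0.3 = 60,350 g.
Volume: 60,350 g ÷ 1.14 g/mL = 52,930 mL.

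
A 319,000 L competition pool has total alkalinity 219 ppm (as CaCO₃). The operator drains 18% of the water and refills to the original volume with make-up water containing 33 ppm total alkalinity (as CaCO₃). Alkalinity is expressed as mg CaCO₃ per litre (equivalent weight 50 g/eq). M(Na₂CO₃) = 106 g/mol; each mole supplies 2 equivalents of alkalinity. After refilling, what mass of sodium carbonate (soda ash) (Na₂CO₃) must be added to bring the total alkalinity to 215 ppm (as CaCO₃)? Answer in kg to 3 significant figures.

9.97 kg

After draining 18% and refilling: 219 × 0.82 + 33 × 0.18 = 185.52 ppm.
Deficit to target: 215 − 185.52 = 29.48 mg/L.
As CaCO₃: 29.48 mg/L × 319,000 L = 9404 g; ÷ 50 g/eq ÷ 2 = 94.04 mol Na₂CO₃.
Mass: 94.04 × 106 = 9968 g.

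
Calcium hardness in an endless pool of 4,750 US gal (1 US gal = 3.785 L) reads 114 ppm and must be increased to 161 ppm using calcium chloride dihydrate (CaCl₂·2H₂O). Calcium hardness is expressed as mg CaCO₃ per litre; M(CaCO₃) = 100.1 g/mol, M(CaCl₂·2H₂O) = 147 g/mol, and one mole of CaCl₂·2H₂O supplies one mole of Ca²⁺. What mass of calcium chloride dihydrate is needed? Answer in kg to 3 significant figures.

1.24 kg

Volume: 4,750 US gal × 3.785 L/gal = 17,979 L.
Hardness to add: (161 − 114) = 47 mg/L as CaCO₃ × 17,979 L = 845 g as CaCO₃.
Moles of Ca²⁺ (1 mol Ca²⁺ ≡ 1 mol CaCO₃): 845 / 100.1 g/mol = 8.442 mol.
Mass of CaCl₂·2H₂O: 8.442 × 147 = 1241 g.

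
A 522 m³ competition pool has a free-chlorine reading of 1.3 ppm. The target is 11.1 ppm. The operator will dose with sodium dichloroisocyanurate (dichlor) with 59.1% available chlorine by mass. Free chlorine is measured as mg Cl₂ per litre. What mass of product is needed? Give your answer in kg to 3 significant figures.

8.66 kg

Volume: 522 m³ = 522,000 L.
Chlorine deficit: 11.1 − 1.3 = 9.8 ppm = 9.8 mg/L as Cl₂.
Cl₂ equivalent needed: 9.8 mg/L × 522,000 L = 5,116,000 mg = 5116 g.
Product at 59.1% available chlorine: 5116 / 0.591 = 8656 g.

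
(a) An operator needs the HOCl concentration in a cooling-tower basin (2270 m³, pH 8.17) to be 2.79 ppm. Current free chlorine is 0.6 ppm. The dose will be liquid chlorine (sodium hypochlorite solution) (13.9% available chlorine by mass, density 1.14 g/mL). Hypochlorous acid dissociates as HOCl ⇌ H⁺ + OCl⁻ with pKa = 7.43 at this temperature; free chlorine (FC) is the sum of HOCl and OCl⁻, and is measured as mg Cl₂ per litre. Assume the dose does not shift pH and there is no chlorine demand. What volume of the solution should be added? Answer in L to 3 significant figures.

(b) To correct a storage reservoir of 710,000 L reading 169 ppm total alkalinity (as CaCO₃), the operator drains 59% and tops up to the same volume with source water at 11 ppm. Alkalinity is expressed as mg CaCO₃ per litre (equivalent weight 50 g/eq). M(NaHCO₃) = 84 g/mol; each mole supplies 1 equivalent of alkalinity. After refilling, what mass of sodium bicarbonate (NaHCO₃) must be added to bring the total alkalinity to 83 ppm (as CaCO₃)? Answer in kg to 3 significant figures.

(a) Volume: 2270 m³ = 2,270,000 L.
(a) [OCl⁻]/[HOCl] = 10^(pH − pKa) = 10^(8.17 − 7.43) = 5.495; fraction as HOCl = 1/(1 + 5.495) = 0.154.
(a) Free chlorine required for 2.79 ppm HOCl: 2.79 / 0.154 = 18.12 ppm.
(a) FC to add: 18.12 − 0.6 = 17.52 mg/L as Cl₂.
(a) Cl₂ equivalent: 17.52 mg/L × 2,270,000 L = 39,780 g.
(a) Product at 13.9% available Cl: 39,780 / 0.139 = 286,200 g.
(a) Volume: 286,200 g ÷ 1.14 g/mL = 251,000 mL.

(b) After draining 59% and refilling: 169 × 0.41 + 11 × 0.59 = 75.78 ppm.
(b) Deficit to target: 83 − 75.78 = 7.22 mg/L.
(b) As CaCO₃: 7.22 mg/L × 710,000 L = 5126 g; ÷ 50 g/eq ÷ 1 = 102.5 mol NaHCO₃.
(b) Mass: 102.5 × 84 = 8612 g.

(a) 251 L; (b) 8.61 kg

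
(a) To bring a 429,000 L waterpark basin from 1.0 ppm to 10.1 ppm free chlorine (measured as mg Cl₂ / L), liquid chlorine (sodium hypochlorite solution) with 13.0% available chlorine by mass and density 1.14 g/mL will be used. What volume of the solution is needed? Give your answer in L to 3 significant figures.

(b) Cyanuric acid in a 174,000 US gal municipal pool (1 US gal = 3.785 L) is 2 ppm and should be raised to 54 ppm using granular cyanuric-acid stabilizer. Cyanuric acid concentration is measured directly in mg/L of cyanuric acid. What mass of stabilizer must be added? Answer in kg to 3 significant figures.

(a) 26.3 L; (b) 34.2 kg

(a) Chlorine deficit: 10.1 − 1.0 = 9.1 ppm = 9.1 mg/L as Cl₂.
(a) Cl₂ equivalent needed: 9.1 mg/L × 429,000 L = 3,904,000 mg = 3904 g.
(a) Product at 13.0% available chlorine: 3904 / 0.13 = 30,030 g.
(a) Volume at density 1.14 g/mL: 30,030 g ÷ 1.14 g/mL = 26,340 mL.

(b) Volume: 174,000 US gal × 3.785 L/gal = 658,590 L.
(b) CYA to add: (54 − 2) = 52 mg/L × 658,590 L = 34,250 g cyanuric acid.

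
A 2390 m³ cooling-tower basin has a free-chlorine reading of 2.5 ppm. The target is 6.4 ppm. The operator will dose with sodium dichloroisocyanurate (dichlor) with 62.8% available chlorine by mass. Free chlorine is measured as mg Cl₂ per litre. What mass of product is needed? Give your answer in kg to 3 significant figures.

Volume: 2390 m³ = 2,390,000 L.
Chlorine deficit: 6.4 − 2.5 = 3.9 ppm = 3.9 mg/L as Cl₂.
Cl₂ equivalent needed: 3.9 mg/L × 2,390,000 L = 9,321,000 mg = 9321 g.
Product at 62.8% available chlorine: 9321 / 0.628 = 14,840 g.

14.8 kg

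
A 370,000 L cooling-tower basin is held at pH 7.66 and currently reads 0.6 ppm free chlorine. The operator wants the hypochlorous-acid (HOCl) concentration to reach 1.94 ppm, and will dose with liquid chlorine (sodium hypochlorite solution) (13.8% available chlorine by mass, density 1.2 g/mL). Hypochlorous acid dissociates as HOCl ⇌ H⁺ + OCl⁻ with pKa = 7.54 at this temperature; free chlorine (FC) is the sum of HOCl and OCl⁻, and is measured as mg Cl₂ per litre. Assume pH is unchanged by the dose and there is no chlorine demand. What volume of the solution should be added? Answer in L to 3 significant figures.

8.71 L

[OCl⁻]/[HOCl] = 10^(pH − pKa) = 10^(7.66 − 7.54) = 1.318; fraction as HOCl = 1/(1 + 1.318) = 0.4314.
Free chlorine required for 1.94 ppm HOCl: 1.94 / 0.4314 = 4.497 ppm.
FC to add: 4.497 − 0.6 = 3.897 mg/L as Cl₂.
Cl₂ equivalent: 3.897 mg/L × 370,000 L = 1442 g.
Product at 13.8% available Cl: 1442 / 0.138 = 10,450 g.
Volume: 10,450 g ÷ 1.2 g/mL = 8708 mL.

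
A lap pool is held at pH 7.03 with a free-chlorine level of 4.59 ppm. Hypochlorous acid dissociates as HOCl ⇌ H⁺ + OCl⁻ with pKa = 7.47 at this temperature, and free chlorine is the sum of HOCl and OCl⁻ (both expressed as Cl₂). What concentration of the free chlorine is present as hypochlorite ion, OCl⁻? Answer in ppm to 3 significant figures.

1.22 ppm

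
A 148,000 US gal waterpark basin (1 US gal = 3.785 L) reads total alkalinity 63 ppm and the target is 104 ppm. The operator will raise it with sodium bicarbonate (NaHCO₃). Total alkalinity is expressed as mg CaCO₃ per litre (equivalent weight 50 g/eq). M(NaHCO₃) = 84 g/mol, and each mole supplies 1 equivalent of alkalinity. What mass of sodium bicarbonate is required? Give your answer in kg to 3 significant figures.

Volume: 148,000 US gal × 3.785 L/gal = 560,180 L.
Alkalinity to add: (104 − 63) = 41 mg/L as CaCO₃ × 560,180 L = 22,970 g as CaCO₃.
Equivalents: 22,970 g ÷ 50 g/eq = 459.3 eq.
NaHCO₃ supplies 1 eq per mole → 459.3 mol.
Mass: 459.3 mol × 84 g/mol = 38,590 g.

38.6 kg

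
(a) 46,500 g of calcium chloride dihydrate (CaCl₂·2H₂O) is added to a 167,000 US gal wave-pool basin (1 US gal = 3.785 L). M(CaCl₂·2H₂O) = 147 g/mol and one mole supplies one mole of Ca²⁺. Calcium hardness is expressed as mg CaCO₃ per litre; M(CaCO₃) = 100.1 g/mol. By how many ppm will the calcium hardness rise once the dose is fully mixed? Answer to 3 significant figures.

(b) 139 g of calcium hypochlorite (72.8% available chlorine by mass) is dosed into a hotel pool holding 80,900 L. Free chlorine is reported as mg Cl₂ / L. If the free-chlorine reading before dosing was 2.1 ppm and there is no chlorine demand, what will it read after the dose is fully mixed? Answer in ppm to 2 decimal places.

(a) Volume: 167,000 US gal × 3.785 L/gal = 632,095 L.
(a) Moles of Ca²⁺: 46,500 g ÷ 147 g/mol = 316.3 mol.
(a) As CaCO₃: 316.3 mol × 100.1 g/mol = 31,660 g.
(a) Rise: 31,660 g / 632,095 L × 1000 = 50.09 mg/L.

(b) Available chlorine delivered: 139 g × 0.728 = 101.2 g as Cl₂.
(b) Concentration rise: 101.2 g / 80,900 L = 1.251 mg/L = 1.25 ppm.
(b) Final FC: 2.1 + 1.25 = 3.35 ppm.

(a) 50.1 ppm; (b) 3.35 ppm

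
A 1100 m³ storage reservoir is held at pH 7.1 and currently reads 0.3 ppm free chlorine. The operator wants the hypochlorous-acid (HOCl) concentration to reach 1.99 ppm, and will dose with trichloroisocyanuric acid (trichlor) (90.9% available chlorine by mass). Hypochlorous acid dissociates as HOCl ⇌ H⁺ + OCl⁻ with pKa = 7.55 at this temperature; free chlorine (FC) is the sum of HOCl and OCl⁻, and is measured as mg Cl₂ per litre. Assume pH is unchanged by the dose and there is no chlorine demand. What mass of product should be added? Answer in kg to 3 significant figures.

Volume: 1100 m³ = 1,100,000 L.
[OCl⁻]/[HOCl] = 10^(pH − pKa) = 10^(7.1 − 7.55) = 0.3548; fraction as HOCl = 1/(1 + 0.3548) = 0.7381.
Free chlorine required for 1.99 ppm HOCl: 1.99 / 0.7381 = 2.696 ppm.
FC to add: 2.696 − 0.3 = 2.396 mg/L as Cl₂.
Cl₂ equivalent: 2.396 mg/L × 1,100,000 L = 2636 g.
Product at 90.9% available Cl: 2636 / 0.909 = 2900 g.

2.90 kg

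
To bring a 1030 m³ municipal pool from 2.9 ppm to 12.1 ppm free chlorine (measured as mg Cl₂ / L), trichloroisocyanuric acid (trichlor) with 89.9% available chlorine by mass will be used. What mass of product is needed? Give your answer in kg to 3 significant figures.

10.5 kg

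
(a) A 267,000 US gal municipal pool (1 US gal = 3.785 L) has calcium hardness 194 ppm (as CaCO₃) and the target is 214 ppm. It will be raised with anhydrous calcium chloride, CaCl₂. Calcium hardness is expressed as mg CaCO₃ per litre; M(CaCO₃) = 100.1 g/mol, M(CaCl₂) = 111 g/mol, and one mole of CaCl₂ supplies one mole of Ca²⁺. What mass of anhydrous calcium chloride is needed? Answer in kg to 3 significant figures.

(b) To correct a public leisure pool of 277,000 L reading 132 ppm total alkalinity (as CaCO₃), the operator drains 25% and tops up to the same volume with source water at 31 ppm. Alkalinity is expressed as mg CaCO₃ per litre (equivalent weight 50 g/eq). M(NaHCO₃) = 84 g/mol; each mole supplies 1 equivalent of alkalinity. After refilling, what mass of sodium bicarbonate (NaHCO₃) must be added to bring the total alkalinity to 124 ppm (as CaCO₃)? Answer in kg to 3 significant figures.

(a) Volume: 267,000 US gal × 3.785 L/gal = 1,010,595 L.
(a) Hardness to add: (214 − 194) = 20 mg/L as CaCO₃ × 1,010,595 L = 20,210 g as CaCO₃.
(a) Moles of Ca²⁺ (1 mol Ca²⁺ ≡ 1 mol CaCO₃): 20,210 / 100.1 g/mol = 201.9 mol.
(a) Mass of CaCl₂: 201.9 × 111 = 22,410 g.

(b) After draining 25% and refilling: 132 × 0.75 + 31 × 0.25 = 106.75 ppm.
(b) Deficit to target: 124 − 106.75 = 17.25 mg/L.
(b) As CaCO₃: 17.25 mg/L × 277,000 L = 4778 g; ÷ 50 g/eq ÷ 1 = 95.56 mol NaHCO₃.
(b) Mass: 95.56 × 84 = 8027 g.

(a) 22.4 kg; (b) 8.03 kg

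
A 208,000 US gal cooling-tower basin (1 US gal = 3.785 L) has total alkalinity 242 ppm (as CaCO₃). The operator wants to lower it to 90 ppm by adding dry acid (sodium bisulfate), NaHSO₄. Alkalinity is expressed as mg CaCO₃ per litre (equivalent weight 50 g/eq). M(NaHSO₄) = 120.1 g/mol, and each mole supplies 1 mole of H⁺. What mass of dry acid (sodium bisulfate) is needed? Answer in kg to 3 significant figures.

Volume: 208,000 US gal × 3.785 L/gal = 787,280 L.
Alkalinity to neutralize: (242 − 90) = 152 mg/L as CaCO₃ × 787,280 L = 119,700 g as CaCO₃.
Equivalents of H⁺ required: 119,700 ÷ 50 g/eq = 2393 eq = 2393 mol NaHSO₄.
Mass of NaHSO₄: 2393 × 120.1 = 287,400 g.

287 kg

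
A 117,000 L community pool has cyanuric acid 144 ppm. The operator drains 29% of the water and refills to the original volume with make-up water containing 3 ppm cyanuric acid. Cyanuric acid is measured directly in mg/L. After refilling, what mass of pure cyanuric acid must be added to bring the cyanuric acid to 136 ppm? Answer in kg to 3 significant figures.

After draining 29% and refilling: 144 × 0.71 + 3 × 0.29 = 103.11 ppm.
Deficit to target: 136 − 103.11 = 32.89 mg/L.
Mass: 32.89 mg/L × 117,000 L = 3848 g cyanuric acid.

3.85 kg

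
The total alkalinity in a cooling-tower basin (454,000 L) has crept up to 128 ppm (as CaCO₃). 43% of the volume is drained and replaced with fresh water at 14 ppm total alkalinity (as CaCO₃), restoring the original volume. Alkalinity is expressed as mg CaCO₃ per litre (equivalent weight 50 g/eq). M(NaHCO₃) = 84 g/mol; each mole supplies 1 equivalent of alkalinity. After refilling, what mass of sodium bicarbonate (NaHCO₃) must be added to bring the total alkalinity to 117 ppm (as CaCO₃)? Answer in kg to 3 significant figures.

After draining 43% and refilling: 128 × 0.57 + 14 × 0.43 = 78.98 ppm.
Deficit to target: 117 − 78.98 = 38.02 mg/L.
As CaCO₃: 38.02 mg/L × 454,000 L = 17,260 g; ÷ 50 g/eq ÷ 1 = 345.2 mol NaHCO₃.
Mass: 345.2 × 84 = 29,000 g.

29.0 kg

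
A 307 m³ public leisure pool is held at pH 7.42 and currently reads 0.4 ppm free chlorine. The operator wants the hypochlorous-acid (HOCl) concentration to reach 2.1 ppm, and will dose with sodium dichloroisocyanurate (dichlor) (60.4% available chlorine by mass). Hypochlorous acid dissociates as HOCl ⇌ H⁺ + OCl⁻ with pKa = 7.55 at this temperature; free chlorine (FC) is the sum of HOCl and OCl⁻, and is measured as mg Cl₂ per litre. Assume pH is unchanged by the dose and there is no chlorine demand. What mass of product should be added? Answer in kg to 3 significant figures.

1.66 kg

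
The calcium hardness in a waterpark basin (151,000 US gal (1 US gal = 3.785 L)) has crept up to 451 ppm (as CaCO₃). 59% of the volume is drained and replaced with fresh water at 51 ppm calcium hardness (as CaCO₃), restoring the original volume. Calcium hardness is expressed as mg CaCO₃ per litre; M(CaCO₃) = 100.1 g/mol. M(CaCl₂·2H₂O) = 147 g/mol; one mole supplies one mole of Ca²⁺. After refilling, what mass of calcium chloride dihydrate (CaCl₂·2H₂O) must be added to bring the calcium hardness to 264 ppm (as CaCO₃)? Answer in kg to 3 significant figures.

41.1 kg

Volume: 151,000 US gal × 3.785 L/gal = 571,535 L.
After draining 59% and refilling: 451 × 0.41 + 51 × 0.59 = 215 ppm.
Deficit to target: 264 − 215 = 49 mg/L.
As CaCO₃: 49 mg/L × 571,535 L = 28,010 g; ÷ 100.1 = 279.8 mol Ca²⁺.
Mass: 279.8 × 147 = 41,130 g.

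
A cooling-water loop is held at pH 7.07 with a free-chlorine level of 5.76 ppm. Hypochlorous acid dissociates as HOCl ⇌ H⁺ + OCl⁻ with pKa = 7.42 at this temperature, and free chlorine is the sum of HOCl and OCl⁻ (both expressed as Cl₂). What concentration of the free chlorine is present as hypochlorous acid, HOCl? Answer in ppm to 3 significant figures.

3.98 ppm

[OCl⁻]/[HOCl] = 10^(pH − pKa) = 10^(7.07 − 7.42) = 10^-0.35 = 0.4467.
Fraction as HOCl = 1 / (1 + 0.4467) = 0.6912.
HOCl = 0.6912 × 5.76 ppm = 3.982 ppm.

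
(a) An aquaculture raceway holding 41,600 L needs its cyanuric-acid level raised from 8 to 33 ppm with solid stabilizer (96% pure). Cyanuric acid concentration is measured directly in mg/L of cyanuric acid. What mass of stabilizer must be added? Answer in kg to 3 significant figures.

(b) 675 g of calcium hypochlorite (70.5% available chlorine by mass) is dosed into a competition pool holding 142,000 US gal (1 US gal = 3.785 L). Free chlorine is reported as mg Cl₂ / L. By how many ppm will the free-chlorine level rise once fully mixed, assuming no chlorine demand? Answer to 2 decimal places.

(a) CYA to add: (33 − 8) = 25 mg/L × 41,600 L = 1040 g cyanuric acid.
(a) At 96% purity: 1040 / 0.96 = 1083 g product.

(b) Volume: 142,000 US gal × 3.785 L/gal = 537,470 L.
(b) Available chlorine delivered: 675 g × 0.705 = 475.9 g as Cl₂.
(b) Concentration rise: 475.9 g / 537,470 L = 0.8854 mg/L = 0.89 ppm.

(a) 1.08 kg; (b) 0.89 ppm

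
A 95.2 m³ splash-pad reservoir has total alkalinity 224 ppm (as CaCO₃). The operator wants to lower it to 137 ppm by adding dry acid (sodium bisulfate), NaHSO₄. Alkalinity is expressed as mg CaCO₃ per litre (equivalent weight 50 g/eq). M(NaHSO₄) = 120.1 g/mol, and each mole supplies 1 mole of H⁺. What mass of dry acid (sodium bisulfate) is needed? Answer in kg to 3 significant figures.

Volume: 95.2 m³ = 95,200 L.
Alkalinity to neutralize: (224 − 137) = 87 mg/L as CaCO₃ × 95,200 L = 8282 g as CaCO₃.
Equivalents of H⁺ required: 8282 ÷ 50 g/eq = 165.6 eq = 165.6 mol NaHSO₄.
Mass of NaHSO₄: 165.6 × 120.1 = 19,890 g.

19.9 kg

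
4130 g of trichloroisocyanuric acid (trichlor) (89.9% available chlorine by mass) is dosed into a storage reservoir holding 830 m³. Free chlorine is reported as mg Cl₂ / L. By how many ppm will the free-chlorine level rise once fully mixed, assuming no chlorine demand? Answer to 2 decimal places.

4.47 ppm

Volume: 830 m³ = 830,000 L.
Available chlorine delivered: 4130 g × 0.899 = 3713 g as Cl₂.
Concentration rise: 3713 g / 830,000 L = 4.473 mg/L = 4.47 ppm.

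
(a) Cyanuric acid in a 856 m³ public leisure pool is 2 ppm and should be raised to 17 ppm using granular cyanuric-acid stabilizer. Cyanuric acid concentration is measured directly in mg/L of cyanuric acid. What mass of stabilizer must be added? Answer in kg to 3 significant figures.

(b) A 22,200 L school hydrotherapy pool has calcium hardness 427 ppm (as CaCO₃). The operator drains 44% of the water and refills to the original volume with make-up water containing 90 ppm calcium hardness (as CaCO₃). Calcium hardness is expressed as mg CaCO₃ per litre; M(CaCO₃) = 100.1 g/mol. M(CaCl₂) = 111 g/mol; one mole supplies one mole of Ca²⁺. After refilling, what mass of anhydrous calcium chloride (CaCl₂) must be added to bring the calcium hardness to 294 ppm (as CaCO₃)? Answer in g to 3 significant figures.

(a) Volume: 856 m³ = 856,000 L.
(a) CYA to add: (17 − 2) = 15 mg/L × 856,000 L = 12,840 g cyanuric acid.

(b) After draining 44% and refilling: 427 × 0.56 + 90 × 0.44 = 278.72 ppm.
(b) Deficit to target: 294 − 278.72 = 15.28 mg/L.
(b) As CaCO₃: 15.28 mg/L × 22,200 L = 339.2 g; ÷ 100.1 = 3.389 mol Ca²⁺.
(b) Mass: 3.389 × 111 = 376.2 g.

(a) 12.8 kg; (b) 376 g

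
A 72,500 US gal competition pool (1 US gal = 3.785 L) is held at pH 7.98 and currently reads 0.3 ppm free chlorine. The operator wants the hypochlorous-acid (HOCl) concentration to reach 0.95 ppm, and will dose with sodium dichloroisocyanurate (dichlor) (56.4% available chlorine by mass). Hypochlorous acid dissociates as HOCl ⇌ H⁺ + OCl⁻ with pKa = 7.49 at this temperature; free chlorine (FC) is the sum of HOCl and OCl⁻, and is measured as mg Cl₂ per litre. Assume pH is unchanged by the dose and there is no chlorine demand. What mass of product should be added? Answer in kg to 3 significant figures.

Volume: 72,500 US gal × 3.785 L/gal = 274,412 L.
[OCl⁻]/[HOCl] = 10^(pH − pKa) = 10^(7.98 − 7.49) = 3.09; fraction as HOCl = 1/(1 + 3.09) = 0.2445.
Free chlorine required for 0.95 ppm HOCl: 0.95 / 0.2445 = 3.886 ppm.
FC to add: 3.886 − 0.3 = 3.586 mg/L as Cl₂.
Cl₂ equivalent: 3.586 mg/L × 274,412 L = 984 g.
Product at 56.4% available Cl: 984 / 0.564 = 1745 g.

1.74 kg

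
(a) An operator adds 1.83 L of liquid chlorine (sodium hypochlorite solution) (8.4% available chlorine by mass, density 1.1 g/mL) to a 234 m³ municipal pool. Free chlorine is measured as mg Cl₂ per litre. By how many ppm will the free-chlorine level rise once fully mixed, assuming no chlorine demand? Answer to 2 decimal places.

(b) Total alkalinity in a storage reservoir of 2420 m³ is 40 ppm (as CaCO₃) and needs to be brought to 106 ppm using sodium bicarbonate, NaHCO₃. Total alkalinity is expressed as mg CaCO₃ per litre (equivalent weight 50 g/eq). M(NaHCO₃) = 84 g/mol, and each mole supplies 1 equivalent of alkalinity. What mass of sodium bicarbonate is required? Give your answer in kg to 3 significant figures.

(a) Volume: 234 m³ = 234,000 L.
(a) Mass of solution: 1.83 L × 1000 mL/L × 1.1 g/mL = 2013 g.
(a) Available chlorine delivered: 2013 g × 0.084 = 169.1 g as Cl₂.
(a) Concentration rise: 169.1 g / 234,000 L = 0.7226 mg/L = 0.72 ppm.

(b) Volume: 2420 m³ = 2,420,000 L.
(b) Alkalinity to add: (106 − 40) = 66 mg/L as CaCO₃ × 2,420,000 L = 159,700 g as CaCO₃.
(b) Equivalents: 159,700 g ÷ 50 g/eq = 3194 eq.
(b) NaHCO₃ supplies 1 eq per mole → 3194 mol.
(b) Mass: 3194 mol × 84 g/mol = 268,300 g.

(a) 0.72 ppm; (b) 268 kg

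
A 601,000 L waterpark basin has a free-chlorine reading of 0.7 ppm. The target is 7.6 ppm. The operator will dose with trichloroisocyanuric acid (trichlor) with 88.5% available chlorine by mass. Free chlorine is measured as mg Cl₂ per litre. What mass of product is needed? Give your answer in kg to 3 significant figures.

Chlorine deficit: 7.6 − 0.7 = 6.9 ppm = 6.9 mg/L as Cl₂.
Cl₂ equivalent needed: 6.9 mg/L × 601,000 L = 4,147,000 mg = 4147 g.
Product at 88.5% available chlorine: 4147 / 0.885 = 4686 g.

4.69 kg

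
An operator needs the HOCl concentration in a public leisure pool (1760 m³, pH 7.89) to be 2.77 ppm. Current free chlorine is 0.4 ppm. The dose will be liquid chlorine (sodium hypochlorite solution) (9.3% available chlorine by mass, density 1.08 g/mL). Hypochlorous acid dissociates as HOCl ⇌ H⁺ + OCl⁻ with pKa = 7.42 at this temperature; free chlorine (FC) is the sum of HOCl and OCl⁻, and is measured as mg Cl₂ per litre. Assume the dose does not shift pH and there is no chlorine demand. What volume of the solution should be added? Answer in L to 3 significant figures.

185 L

Volume: 1760 m³ = 1,760,000 L.
[OCl⁻]/[HOCl] = 10^(pH − pKa) = 10^(7.89 − 7.42) = 2.951; fraction as HOCl = 1/(1 + 2.951) = 0.2531.
Free chlorine required for 2.77 ppm HOCl: 2.77 / 0.2531 = 10.94 ppm.
FC to add: 10.94 − 0.4 = 10.54 mg/L as Cl₂.
Cl₂ equivalent: 10.54 mg/L × 1,760,000 L = 18,560 g.
Product at 9.3% available Cl: 18,560 / 0.093 = 199,600 g.
Volume: 199,600 g ÷ 1.08 g/mL = 184,800 mL.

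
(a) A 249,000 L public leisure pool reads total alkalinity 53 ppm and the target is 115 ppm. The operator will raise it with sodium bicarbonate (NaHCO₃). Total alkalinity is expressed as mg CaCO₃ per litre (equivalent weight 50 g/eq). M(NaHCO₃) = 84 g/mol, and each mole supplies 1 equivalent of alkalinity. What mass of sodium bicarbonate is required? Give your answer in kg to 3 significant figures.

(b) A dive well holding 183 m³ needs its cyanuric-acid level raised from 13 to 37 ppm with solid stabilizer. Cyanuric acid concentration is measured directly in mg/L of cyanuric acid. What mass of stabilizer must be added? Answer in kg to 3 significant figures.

(a) Alkalinity to add: (115 − 53) = 62 mg/L as CaCO₃ × 249,000 L = 15,440 g as CaCO₃.
(a) Equivalents: 15,440 g ÷ 50 g/eq = 308.8 eq.
(a) NaHCO₃ supplies 1 eq per mole → 308.8 mol.
(a) Mass: 308.8 mol × 84 g/mol = 25,940 g.

(b) Volume: 183 m³ = 183,000 L.
(b) CYA to add: (37 − 13) = 24 mg/L × 183,000 L = 4392 g cyanuric acid.

(a) 25.9 kg; (b) 4.39 kg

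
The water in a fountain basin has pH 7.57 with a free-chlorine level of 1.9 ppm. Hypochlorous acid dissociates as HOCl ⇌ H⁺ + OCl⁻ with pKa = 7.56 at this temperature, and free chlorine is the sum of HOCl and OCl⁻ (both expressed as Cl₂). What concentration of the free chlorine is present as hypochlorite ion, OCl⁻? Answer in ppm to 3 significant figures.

[OCl⁻]/[HOCl] = 10^(pH − pKa) = 10^(7.57 − 7.56) = 10^0.01 = 1.023.
Fraction as HOCl = 1 / (1 + 1.023) = 0.4942.
OCl⁻ = (1 − 0.4942) × 1.9 ppm = 0.9609 ppm.

0.961 ppm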